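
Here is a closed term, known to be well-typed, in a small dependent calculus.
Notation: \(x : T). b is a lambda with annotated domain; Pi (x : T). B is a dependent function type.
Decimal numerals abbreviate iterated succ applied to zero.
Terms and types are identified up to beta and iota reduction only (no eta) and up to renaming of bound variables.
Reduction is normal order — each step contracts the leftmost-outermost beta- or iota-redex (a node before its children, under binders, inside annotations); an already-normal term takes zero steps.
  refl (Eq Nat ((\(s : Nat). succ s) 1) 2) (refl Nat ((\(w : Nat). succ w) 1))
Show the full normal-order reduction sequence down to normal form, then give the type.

reduction (normal order):
  refl (Eq Nat ((\(s : Nat). succ s) 1) 2) (refl Nat ((\(w : Nat). succ w) 1))
  ~> refl (Eq Nat 2 2) (refl Nat ((\(s : Nat). succ s) 1))
  ~> refl (Eq Nat 2 2) (refl Nat 2)
inferred type:
  Eq (Eq Nat 2 2) (refl Nat 2) (refl Nat 2)


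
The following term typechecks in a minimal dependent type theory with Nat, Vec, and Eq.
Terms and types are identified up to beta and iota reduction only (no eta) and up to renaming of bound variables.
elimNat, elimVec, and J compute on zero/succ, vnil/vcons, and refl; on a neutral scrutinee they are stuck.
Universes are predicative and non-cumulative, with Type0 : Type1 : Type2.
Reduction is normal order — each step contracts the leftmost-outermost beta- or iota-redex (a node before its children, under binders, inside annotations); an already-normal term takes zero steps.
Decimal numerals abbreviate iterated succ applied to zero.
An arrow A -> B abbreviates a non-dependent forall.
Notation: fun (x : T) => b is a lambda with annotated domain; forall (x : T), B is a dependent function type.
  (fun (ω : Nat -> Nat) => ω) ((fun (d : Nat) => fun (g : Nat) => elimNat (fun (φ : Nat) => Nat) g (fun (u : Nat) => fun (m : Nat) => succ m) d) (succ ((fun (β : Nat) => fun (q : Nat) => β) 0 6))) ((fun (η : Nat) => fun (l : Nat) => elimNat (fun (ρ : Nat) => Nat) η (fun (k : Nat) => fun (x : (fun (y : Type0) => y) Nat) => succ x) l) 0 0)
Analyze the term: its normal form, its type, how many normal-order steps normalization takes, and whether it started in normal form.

reduced normal form:
  1
inferred type:
  Nat
reduction steps (normal order): 12
already normal: no
first redex: a beta-redex


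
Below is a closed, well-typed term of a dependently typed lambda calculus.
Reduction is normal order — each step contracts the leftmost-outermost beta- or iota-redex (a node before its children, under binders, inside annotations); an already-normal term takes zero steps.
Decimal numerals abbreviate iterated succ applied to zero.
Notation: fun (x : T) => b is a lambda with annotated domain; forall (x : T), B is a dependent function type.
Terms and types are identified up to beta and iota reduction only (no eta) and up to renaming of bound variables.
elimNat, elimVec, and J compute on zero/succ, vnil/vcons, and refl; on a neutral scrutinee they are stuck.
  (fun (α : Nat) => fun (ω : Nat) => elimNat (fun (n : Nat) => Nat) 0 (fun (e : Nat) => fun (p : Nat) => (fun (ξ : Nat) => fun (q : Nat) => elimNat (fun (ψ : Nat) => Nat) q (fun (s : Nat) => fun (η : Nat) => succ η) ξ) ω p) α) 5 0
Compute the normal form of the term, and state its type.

resulting normal form:
  0
type:
  Nat
observation: contracting a beta-redex first, the term normalizes in 33 steps.


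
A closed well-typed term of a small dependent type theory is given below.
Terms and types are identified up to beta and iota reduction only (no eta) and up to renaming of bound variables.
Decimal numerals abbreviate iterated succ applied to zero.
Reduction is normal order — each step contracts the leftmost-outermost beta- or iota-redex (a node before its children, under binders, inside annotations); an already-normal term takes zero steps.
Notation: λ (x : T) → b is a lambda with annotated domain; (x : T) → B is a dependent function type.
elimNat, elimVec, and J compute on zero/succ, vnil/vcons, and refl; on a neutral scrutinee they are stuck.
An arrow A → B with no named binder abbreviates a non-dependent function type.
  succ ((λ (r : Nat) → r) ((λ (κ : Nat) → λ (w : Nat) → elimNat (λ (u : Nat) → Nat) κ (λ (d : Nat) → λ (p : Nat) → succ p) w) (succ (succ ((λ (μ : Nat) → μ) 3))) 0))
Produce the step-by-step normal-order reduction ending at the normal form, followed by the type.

normal-order reduction:
  succ ((λ (r : Nat) → r) ((λ (κ : Nat) → λ (w : Nat) → elimNat (λ (u : Nat) → Nat) κ (λ (d : Nat) → λ (p : Nat) → succ p) w) (succ (succ ((λ (μ : Nat) → μ) 3))) 0))
  ~> succ ((λ (r : Nat) → λ (κ : Nat) → elimNat (λ (w : Nat) → Nat) r (λ (u : Nat) → λ (d : Nat) → succ d) κ) (succ (succ ((λ (p : Nat) → p) 3))) 0)
  ~> succ ((λ (r : Nat) → elimNat (λ (κ : Nat) → Nat) (succ (succ ((λ (w : Nat) → w) 3))) (λ (u : Nat) → λ (d : Nat) → succ d) r) 0)
  ~> succ (elimNat (λ (r : Nat) → Nat) (succ (succ ((λ (κ : Nat) → κ) 3))) (λ (w : Nat) → λ (u : Nat) → succ u) 0)
  ~> succ (succ (succ ((λ (r : Nat) → r) 3)))
  ~> 6
inferred type:
  Nat


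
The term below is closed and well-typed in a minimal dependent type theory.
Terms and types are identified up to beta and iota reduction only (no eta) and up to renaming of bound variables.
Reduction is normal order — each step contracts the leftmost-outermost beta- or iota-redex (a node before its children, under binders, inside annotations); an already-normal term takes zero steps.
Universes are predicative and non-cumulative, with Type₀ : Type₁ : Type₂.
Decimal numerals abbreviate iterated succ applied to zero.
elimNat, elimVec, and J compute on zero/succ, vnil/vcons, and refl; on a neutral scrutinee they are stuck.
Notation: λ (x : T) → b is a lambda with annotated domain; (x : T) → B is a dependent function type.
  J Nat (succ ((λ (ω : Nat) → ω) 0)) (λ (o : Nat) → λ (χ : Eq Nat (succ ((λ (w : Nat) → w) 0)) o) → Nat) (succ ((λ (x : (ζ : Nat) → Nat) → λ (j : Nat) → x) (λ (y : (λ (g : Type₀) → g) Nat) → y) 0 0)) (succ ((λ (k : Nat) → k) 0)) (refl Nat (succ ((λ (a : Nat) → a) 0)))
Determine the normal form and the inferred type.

reduced normal form:
  1
the term's type:
  Nat


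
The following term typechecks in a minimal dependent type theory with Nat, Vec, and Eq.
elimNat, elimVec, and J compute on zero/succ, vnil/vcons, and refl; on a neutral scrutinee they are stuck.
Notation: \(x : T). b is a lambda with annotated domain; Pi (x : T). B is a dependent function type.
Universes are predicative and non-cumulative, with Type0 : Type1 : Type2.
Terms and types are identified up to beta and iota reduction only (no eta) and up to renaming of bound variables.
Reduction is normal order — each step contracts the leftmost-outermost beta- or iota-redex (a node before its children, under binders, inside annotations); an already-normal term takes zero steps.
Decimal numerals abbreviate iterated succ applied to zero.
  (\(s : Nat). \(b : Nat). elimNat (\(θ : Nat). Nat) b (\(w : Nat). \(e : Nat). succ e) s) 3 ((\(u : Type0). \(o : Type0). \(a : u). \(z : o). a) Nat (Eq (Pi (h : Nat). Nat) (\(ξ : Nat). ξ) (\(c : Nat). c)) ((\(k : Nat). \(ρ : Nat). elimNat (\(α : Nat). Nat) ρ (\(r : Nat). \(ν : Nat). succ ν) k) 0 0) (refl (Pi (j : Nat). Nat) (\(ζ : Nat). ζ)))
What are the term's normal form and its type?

normal form:
  3
type:
  Nat


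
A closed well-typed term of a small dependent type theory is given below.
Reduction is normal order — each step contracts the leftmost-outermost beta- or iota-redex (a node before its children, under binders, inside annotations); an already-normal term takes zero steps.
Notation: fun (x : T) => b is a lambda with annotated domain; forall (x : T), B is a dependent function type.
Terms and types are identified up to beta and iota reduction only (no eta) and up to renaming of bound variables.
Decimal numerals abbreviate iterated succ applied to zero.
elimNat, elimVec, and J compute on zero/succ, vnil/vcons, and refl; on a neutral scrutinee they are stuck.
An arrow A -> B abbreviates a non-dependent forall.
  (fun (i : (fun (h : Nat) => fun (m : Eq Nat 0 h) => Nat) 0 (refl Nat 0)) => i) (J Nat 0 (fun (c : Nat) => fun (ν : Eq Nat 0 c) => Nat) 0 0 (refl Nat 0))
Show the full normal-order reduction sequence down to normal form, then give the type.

normal-order reduction:
  (fun (i : (fun (h : Nat) => fun (m : Eq Nat 0 h) => Nat) 0 (refl Nat 0)) => i) (J Nat 0 (fun (c : Nat) => fun (ν : Eq Nat 0 c) => Nat) 0 0 (refl Nat 0))
  ~> J Nat 0 (fun (i : Nat) => fun (h : Eq Nat 0 i) => Nat) 0 0 (refl Nat 0)
  ~> 0
the term's type:
  Nat


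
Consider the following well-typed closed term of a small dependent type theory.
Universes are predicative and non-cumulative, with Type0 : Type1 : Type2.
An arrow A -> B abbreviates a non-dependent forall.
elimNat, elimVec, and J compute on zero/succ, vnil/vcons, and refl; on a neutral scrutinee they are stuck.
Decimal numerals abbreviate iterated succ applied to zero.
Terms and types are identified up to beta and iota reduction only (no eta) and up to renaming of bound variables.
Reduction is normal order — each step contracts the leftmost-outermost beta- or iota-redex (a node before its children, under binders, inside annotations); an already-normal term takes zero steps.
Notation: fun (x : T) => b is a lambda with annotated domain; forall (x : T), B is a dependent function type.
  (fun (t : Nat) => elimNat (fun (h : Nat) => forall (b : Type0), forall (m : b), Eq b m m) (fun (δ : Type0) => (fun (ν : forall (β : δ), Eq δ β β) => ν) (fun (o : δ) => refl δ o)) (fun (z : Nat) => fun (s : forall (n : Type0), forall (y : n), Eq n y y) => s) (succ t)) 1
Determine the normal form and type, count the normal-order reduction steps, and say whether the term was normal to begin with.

resulting normal form:
  fun (t : Type0) => fun (h : t) => refl t h
type:
  forall (t : Type0), forall (h : t), Eq t h h
steps to reach normal form (normal order): 9
started in normal form: no
first redex: a beta-redex


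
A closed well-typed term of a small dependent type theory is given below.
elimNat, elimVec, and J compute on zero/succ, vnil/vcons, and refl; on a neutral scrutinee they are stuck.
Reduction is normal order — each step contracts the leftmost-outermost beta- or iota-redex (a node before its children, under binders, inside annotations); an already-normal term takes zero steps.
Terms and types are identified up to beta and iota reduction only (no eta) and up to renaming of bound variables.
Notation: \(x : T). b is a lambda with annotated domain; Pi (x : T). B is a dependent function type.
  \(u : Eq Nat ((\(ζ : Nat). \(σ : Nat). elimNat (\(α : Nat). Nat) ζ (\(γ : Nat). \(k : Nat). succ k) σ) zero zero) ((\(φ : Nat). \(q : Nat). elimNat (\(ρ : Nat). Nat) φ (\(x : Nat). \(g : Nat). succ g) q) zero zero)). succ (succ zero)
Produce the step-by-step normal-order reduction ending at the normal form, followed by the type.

normal-order reduction sequence:
  \(u : Eq Nat ((\(ζ : Nat). \(σ : Nat). elimNat (\(α : Nat). Nat) ζ (\(γ : Nat). \(k : Nat). succ k) σ) zero zero) ((\(φ : Nat). \(q : Nat). elimNat (\(ρ : Nat). Nat) φ (\(x : Nat). \(g : Nat). succ g) q) zero zero)). succ (succ zero)
  ~> \(u : Eq Nat ((\(ζ : Nat). elimNat (\(σ : Nat). Nat) zero (\(α : Nat). \(γ : Nat). succ γ) ζ) zero) ((\(k : Nat). \(φ : Nat). elimNat (\(q : Nat). Nat) k (\(ρ : Nat). \(x : Nat). succ x) φ) zero zero)). succ (succ zero)
  ~> \(u : Eq Nat (elimNat (\(ζ : Nat). Nat) zero (\(σ : Nat). \(α : Nat). succ α) zero) ((\(γ : Nat). \(k : Nat). elimNat (\(φ : Nat). Nat) γ (\(q : Nat). \(ρ : Nat). succ ρ) k) zero zero)). succ (succ zero)
  ~> \(u : Eq Nat zero ((\(ζ : Nat). \(σ : Nat). elimNat (\(α : Nat). Nat) ζ (\(γ : Nat). \(k : Nat). succ k) σ) zero zero)). succ (succ zero)
  ~> \(u : Eq Nat zero ((\(ζ : Nat). elimNat (\(σ : Nat). Nat) zero (\(α : Nat). \(γ : Nat). succ γ) ζ) zero)). succ (succ zero)
  ~> \(u : Eq Nat zero (elimNat (\(ζ : Nat). Nat) zero (\(σ : Nat). \(α : Nat). succ α) zero)). succ (succ zero)
  ~> \(u : Eq Nat zero zero). succ (succ zero)
inferred type:
  Pi (u : Eq Nat zero zero). Nat


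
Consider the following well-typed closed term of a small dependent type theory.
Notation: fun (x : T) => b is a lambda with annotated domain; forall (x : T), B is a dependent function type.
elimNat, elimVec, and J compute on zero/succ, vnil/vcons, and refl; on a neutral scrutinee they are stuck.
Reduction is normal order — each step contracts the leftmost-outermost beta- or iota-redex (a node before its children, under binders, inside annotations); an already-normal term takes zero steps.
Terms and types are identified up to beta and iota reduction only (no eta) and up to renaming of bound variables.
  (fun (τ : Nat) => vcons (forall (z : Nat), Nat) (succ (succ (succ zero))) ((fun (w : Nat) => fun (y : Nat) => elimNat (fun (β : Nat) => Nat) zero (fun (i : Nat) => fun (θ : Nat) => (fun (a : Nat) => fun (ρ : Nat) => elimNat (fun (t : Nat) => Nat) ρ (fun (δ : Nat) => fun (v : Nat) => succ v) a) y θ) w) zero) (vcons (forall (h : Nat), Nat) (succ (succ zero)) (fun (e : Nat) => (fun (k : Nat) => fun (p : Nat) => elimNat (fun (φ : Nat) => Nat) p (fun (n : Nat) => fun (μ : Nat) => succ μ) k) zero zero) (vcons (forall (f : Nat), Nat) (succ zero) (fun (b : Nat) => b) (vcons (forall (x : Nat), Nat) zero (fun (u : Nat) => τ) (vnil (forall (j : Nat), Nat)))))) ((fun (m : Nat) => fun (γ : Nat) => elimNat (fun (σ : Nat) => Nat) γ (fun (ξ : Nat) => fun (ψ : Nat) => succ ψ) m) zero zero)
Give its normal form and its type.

normal form:
  vcons (forall (τ : Nat), Nat) (succ (succ (succ zero))) (fun (z : Nat) => zero) (vcons (forall (w : Nat), Nat) (succ (succ zero)) (fun (y : Nat) => zero) (vcons (forall (β : Nat), Nat) (succ zero) (fun (i : Nat) => i) (vcons (forall (θ : Nat), Nat) zero (fun (a : Nat) => zero) (vnil (forall (ρ : Nat), Nat)))))
type:
  Vec (forall (τ : Nat), Nat) (succ (succ (succ (succ zero))))
observation: the leftmost-outermost redex is a beta-redex, and normalization takes 9 steps.


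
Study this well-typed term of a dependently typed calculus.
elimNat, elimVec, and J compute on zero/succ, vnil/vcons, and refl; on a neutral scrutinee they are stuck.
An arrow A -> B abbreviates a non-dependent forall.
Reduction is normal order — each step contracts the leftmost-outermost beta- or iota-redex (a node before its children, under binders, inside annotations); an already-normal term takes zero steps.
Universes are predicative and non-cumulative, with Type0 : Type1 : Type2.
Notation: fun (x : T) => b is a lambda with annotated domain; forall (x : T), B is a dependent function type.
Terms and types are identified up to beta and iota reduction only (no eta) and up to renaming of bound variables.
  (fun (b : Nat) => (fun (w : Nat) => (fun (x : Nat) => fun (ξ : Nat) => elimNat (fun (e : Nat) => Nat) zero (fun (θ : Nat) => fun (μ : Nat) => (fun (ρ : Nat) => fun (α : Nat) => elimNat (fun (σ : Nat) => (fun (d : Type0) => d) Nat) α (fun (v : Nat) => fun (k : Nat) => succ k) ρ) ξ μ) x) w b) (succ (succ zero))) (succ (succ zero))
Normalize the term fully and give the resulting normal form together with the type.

reduced normal form:
  succ (succ (succ (succ zero)))
inferred type:
  Nat


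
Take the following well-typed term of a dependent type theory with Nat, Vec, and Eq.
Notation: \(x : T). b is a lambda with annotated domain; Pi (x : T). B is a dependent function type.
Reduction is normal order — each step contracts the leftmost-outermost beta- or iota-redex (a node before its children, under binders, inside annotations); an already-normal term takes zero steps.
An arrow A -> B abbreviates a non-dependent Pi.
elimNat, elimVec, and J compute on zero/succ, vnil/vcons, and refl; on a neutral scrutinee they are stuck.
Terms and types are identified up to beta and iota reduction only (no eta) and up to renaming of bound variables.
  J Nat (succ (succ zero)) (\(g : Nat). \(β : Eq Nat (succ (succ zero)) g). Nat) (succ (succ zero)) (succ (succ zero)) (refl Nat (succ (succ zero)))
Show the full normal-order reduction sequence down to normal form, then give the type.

normal-order reduction:
  J Nat (succ (succ zero)) (\(g : Nat). \(β : Eq Nat (succ (succ zero)) g). Nat) (succ (succ zero)) (succ (succ zero)) (refl Nat (succ (succ zero)))
  ~> succ (succ zero)
type:
  Nat


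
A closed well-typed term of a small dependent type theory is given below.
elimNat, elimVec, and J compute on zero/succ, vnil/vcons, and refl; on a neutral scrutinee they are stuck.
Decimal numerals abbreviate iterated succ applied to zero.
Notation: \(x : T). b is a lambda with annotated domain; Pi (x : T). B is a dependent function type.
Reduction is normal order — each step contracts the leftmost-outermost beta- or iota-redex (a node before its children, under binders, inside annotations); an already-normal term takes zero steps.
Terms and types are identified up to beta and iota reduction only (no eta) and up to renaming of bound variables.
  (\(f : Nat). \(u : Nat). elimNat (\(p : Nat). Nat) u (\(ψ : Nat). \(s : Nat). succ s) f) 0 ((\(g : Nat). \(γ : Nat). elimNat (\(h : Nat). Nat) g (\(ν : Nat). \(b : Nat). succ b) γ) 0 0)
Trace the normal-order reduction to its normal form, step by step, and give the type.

normal-order reduction sequence:
  (\(f : Nat). \(u : Nat). elimNat (\(p : Nat). Nat) u (\(ψ : Nat). \(s : Nat). succ s) f) 0 ((\(g : Nat). \(γ : Nat). elimNat (\(h : Nat). Nat) g (\(ν : Nat). \(b : Nat). succ b) γ) 0 0)
  ~> (\(f : Nat). elimNat (\(u : Nat). Nat) f (\(p : Nat). \(ψ : Nat). succ ψ) 0) ((\(s : Nat). \(g : Nat). elimNat (\(γ : Nat). Nat) s (\(h : Nat). \(ν : Nat). succ ν) g) 0 0)
  ~> elimNat (\(f : Nat). Nat) ((\(u : Nat). \(p : Nat). elimNat (\(ψ : Nat). Nat) u (\(s : Nat). \(g : Nat). succ g) p) 0 0) (\(γ : Nat). \(h : Nat). succ h) 0
  ~> (\(f : Nat). \(u : Nat). elimNat (\(p : Nat). Nat) f (\(ψ : Nat). \(s : Nat). succ s) u) 0 0
  ~> (\(f : Nat). elimNat (\(u : Nat). Nat) 0 (\(p : Nat). \(ψ : Nat). succ ψ) f) 0
  ~> elimNat (\(f : Nat). Nat) 0 (\(u : Nat). \(p : Nat). succ p) 0
  ~> 0
type:
  Nat


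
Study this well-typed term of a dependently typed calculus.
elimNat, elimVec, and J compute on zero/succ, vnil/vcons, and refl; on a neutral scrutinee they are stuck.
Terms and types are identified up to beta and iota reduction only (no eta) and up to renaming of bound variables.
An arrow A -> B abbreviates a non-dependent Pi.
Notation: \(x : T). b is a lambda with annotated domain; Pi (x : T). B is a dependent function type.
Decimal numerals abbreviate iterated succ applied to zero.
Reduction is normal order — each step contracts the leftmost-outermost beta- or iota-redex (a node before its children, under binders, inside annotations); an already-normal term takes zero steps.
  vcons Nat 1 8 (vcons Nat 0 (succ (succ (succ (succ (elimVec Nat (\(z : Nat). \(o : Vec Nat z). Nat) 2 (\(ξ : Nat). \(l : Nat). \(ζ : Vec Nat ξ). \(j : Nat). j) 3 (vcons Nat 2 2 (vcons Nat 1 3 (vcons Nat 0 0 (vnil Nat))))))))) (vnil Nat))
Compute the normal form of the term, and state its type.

resulting normal form:
  vcons Nat 1 8 (vcons Nat 0 6 (vnil Nat))
the term's type:
  Vec Nat 2
observation: the first redex contracted is an elimVec iota-redex; the normal form is reached in 16 normal-order steps.


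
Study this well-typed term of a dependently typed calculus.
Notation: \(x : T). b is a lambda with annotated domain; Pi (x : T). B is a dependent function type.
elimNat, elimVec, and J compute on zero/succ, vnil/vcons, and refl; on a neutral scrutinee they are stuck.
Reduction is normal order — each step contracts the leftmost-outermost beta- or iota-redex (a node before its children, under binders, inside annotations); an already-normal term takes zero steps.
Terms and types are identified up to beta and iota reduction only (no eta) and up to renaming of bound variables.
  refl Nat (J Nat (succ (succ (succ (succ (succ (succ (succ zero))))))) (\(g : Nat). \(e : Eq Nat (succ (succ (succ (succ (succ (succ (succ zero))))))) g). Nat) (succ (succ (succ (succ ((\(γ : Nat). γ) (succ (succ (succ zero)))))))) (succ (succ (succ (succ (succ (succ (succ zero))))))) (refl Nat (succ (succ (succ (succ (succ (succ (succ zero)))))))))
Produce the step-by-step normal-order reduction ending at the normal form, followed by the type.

reduction (normal order):
  refl Nat (J Nat (succ (succ (succ (succ (succ (succ (succ zero))))))) (\(g : Nat). \(e : Eq Nat (succ (succ (succ (succ (succ (succ (succ zero))))))) g). Nat) (succ (succ (succ (succ ((\(γ : Nat). γ) (succ (succ (succ zero)))))))) (succ (succ (succ (succ (succ (succ (succ zero))))))) (refl Nat (succ (succ (succ (succ (succ (succ (succ zero)))))))))
  ~> refl Nat (succ (succ (succ (succ ((\(g : Nat). g) (succ (succ (succ zero))))))))
  ~> refl Nat (succ (succ (succ (succ (succ (succ (succ zero)))))))
inferred type:
  Eq Nat (succ (succ (succ (succ (succ (succ (succ zero))))))) (succ (succ (succ (succ (succ (succ (succ zero)))))))


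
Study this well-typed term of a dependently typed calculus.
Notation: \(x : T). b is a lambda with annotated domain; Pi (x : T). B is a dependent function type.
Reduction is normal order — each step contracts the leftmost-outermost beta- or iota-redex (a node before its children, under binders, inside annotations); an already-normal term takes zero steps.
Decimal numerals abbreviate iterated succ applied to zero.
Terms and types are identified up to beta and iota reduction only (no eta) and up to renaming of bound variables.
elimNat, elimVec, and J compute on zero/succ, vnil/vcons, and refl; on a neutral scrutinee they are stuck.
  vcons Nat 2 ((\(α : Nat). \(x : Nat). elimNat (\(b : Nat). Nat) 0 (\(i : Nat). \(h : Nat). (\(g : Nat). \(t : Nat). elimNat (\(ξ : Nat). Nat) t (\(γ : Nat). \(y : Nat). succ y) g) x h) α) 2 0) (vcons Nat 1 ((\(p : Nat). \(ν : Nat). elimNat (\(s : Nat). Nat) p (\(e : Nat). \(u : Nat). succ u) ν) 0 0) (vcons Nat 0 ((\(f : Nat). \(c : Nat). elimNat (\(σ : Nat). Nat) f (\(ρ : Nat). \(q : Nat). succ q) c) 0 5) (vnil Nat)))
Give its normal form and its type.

normal form:
  vcons Nat 2 0 (vcons Nat 1 0 (vcons Nat 0 5 (vnil Nat)))
type:
  Vec Nat 3


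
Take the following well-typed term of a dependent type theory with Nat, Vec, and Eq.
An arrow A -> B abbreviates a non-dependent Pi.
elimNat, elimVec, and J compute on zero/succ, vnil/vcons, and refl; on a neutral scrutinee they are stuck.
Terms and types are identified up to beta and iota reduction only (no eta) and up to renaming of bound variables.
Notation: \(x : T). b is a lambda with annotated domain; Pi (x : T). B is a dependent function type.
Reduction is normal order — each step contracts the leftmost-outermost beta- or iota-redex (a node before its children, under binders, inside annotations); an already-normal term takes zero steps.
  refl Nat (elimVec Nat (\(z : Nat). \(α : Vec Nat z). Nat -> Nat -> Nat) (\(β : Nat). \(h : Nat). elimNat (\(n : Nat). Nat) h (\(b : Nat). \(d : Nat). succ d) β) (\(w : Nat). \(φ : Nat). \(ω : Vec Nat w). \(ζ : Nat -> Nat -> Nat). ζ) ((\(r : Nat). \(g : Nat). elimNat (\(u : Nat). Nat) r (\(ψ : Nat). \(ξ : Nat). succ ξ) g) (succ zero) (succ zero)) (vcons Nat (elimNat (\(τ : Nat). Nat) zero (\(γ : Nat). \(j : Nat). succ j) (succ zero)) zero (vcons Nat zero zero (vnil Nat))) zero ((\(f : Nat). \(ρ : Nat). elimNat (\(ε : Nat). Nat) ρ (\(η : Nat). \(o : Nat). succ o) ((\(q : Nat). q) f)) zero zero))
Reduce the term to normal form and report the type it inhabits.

resulting normal form:
  refl Nat zero
the term's type:
  Eq Nat zero zero
observation: normalization takes exactly 18 steps under the normal-order strategy.


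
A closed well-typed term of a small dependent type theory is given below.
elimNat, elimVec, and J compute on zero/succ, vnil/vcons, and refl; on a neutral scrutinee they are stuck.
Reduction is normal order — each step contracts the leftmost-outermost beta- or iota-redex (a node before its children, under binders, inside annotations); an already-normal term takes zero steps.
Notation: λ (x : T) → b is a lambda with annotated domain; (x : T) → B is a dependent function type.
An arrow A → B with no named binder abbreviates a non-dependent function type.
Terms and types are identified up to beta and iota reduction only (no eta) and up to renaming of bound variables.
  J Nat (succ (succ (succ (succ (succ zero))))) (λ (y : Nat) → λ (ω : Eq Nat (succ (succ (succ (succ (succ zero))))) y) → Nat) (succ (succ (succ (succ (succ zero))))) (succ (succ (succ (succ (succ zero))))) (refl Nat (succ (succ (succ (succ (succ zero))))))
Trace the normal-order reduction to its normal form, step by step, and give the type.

reduction (normal order):
  J Nat (succ (succ (succ (succ (succ zero))))) (λ (y : Nat) → λ (ω : Eq Nat (succ (succ (succ (succ (succ zero))))) y) → Nat) (succ (succ (succ (succ (succ zero))))) (succ (succ (succ (succ (succ zero))))) (refl Nat (succ (succ (succ (succ (succ zero))))))
  ~> succ (succ (succ (succ (succ zero))))
the term's type:
  Nat


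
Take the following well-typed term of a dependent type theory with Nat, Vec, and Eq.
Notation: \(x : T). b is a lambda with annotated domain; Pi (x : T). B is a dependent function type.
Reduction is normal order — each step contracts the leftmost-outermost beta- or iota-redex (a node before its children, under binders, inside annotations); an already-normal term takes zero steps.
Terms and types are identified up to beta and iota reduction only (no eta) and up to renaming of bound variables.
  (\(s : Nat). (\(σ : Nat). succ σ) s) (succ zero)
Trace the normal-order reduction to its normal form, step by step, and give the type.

normal-order reduction sequence:
  (\(s : Nat). (\(σ : Nat). succ σ) s) (succ zero)
  ~> (\(s : Nat). succ s) (succ zero)
  ~> succ (succ zero)
type:
  Nat


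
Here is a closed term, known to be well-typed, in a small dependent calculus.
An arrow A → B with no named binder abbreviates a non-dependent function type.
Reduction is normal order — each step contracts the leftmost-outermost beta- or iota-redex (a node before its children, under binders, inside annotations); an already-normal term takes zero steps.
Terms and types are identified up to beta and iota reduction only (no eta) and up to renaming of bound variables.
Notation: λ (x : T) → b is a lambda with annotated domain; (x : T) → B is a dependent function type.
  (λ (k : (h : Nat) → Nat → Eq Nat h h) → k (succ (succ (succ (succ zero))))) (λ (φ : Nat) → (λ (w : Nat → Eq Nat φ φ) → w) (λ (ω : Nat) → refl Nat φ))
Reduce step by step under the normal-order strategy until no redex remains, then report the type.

normal-order reduction:
  (λ (k : (h : Nat) → Nat → Eq Nat h h) → k (succ (succ (succ (succ zero))))) (λ (φ : Nat) → (λ (w : Nat → Eq Nat φ φ) → w) (λ (ω : Nat) → refl Nat φ))
  ~> (λ (k : Nat) → (λ (h : Nat → Eq Nat k k) → h) (λ (φ : Nat) → refl Nat k)) (succ (succ (succ (succ zero))))
  ~> (λ (k : Nat → Eq Nat (succ (succ (succ (succ zero)))) (succ (succ (succ (succ zero))))) → k) (λ (h : Nat) → refl Nat (succ (succ (succ (succ zero)))))
  ~> λ (k : Nat) → refl Nat (succ (succ (succ (succ zero))))
inferred type:
  Nat → Eq Nat (succ (succ (succ (succ zero)))) (succ (succ (succ (succ zero))))


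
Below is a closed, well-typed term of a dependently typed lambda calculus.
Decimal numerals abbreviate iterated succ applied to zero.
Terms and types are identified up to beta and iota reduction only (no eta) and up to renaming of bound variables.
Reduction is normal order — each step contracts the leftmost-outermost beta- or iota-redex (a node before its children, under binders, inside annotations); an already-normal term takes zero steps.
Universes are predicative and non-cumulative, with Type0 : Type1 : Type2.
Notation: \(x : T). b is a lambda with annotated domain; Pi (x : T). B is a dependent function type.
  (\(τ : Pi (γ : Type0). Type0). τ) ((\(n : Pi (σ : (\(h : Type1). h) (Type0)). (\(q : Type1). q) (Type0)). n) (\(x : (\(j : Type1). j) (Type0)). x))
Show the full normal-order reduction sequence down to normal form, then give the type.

normal-order reduction sequence:
  (\(τ : Pi (γ : Type0). Type0). τ) ((\(n : Pi (σ : (\(h : Type1). h) (Type0)). (\(q : Type1). q) (Type0)). n) (\(x : (\(j : Type1). j) (Type0)). x))
  ~> (\(τ : Pi (γ : (\(n : Type1). n) (Type0)). (\(σ : Type1). σ) (Type0)). τ) (\(h : (\(q : Type1). q) (Type0)). h)
  ~> \(τ : (\(γ : Type1). γ) (Type0)). τ
  ~> \(τ : Type0). τ
type:
  Pi (τ : Type0). Type0


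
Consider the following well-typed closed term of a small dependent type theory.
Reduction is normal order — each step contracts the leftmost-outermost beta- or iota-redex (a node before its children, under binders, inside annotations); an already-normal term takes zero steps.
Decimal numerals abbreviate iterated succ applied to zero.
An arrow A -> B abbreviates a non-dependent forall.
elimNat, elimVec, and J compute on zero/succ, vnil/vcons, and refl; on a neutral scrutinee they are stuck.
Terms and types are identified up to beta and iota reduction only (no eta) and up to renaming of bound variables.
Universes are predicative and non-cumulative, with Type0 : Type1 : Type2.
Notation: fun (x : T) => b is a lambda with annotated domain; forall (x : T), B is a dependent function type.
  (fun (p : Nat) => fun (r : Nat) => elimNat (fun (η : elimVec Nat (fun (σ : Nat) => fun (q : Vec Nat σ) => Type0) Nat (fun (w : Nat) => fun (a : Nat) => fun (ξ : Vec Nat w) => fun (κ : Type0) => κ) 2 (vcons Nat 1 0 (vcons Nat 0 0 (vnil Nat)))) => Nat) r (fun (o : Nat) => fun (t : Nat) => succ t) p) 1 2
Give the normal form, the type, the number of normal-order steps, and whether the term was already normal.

reduced normal form:
  3
the term's type:
  Nat
steps to reach normal form (normal order): 6
term was already normal: no
first contracted redex: a beta-redex


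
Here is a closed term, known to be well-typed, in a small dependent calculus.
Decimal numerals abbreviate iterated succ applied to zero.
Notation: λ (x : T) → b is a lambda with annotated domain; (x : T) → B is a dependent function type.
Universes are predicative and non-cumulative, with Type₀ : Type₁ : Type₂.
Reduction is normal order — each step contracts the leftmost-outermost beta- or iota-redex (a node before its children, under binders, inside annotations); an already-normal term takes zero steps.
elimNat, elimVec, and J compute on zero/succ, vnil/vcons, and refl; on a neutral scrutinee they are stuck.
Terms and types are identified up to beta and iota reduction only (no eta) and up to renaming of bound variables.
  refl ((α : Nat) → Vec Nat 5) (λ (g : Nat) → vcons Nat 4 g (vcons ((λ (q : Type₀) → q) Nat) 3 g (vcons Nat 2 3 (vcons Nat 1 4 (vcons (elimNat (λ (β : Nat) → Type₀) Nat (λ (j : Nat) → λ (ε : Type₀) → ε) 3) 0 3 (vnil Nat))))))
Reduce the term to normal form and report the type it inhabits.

reduced normal form:
  refl ((α : Nat) → Vec Nat 5) (λ (g : Nat) → vcons Nat 4 g (vcons Nat 3 g (vcons Nat 2 3 (vcons Nat 1 4 (vcons Nat 0 3 (vnil Nat))))))
type:
  Eq ((α : Nat) → Vec Nat 5) (λ (g : Nat) → vcons Nat 4 g (vcons Nat 3 g (vcons Nat 2 3 (vcons Nat 1 4 (vcons Nat 0 3 (vnil Nat)))))) (λ (q : Nat) → vcons Nat 4 q (vcons Nat 3 q (vcons Nat 2 3 (vcons Nat 1 4 (vcons Nat 0 3 (vnil Nat))))))
observation: the leftmost-outermost redex is a beta-redex, and normalization takes 11 steps.


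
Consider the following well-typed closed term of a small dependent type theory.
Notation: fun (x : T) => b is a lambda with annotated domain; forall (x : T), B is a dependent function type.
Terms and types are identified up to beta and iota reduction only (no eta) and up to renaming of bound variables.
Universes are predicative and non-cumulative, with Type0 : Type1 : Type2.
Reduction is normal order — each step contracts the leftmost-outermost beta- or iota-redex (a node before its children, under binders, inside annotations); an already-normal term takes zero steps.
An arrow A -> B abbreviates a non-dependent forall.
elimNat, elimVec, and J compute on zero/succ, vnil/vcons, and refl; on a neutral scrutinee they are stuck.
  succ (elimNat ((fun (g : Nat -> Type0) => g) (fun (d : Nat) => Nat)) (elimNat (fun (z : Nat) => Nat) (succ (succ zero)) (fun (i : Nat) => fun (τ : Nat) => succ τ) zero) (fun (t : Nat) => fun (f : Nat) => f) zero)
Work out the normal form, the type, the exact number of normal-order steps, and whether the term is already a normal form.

reduced normal form:
  succ (succ (succ zero))
type:
  Nat
normal-order step count: 2
already normal: no
first contracted redex: an elimNat iota-redex


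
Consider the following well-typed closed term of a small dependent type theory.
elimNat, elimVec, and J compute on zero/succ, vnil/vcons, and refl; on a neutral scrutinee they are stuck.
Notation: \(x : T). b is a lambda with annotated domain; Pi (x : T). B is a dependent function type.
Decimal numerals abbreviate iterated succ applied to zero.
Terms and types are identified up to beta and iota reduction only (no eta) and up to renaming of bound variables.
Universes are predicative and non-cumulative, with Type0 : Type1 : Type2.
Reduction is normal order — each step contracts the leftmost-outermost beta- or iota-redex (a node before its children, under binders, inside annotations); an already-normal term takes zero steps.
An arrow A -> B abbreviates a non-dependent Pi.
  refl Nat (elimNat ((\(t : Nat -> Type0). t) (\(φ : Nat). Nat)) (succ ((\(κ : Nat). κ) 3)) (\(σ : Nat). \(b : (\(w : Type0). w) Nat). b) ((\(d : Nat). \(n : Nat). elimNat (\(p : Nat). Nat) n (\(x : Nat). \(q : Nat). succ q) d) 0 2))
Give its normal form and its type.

normal form:
  refl Nat 4
inferred type:
  Eq Nat 4 4
observation: the term reaches its normal form after 13 normal-order steps.


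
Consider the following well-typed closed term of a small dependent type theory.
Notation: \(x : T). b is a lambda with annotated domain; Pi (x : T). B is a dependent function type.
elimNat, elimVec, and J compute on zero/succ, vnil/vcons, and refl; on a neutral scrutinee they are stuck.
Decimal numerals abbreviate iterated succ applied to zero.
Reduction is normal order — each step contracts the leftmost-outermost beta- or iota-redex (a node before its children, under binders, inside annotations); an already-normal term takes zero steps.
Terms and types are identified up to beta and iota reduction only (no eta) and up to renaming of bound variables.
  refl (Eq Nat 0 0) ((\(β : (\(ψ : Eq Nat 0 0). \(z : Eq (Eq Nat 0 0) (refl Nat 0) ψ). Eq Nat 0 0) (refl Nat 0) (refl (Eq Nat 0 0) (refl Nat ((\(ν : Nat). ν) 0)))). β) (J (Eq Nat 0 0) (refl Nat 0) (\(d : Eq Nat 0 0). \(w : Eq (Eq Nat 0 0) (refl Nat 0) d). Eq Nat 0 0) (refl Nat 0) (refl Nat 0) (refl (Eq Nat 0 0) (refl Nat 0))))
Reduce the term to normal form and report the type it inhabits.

resulting normal form:
  refl (Eq Nat 0 0) (refl Nat 0)
type:
  Eq (Eq Nat 0 0) (refl Nat 0) (refl Nat 0)


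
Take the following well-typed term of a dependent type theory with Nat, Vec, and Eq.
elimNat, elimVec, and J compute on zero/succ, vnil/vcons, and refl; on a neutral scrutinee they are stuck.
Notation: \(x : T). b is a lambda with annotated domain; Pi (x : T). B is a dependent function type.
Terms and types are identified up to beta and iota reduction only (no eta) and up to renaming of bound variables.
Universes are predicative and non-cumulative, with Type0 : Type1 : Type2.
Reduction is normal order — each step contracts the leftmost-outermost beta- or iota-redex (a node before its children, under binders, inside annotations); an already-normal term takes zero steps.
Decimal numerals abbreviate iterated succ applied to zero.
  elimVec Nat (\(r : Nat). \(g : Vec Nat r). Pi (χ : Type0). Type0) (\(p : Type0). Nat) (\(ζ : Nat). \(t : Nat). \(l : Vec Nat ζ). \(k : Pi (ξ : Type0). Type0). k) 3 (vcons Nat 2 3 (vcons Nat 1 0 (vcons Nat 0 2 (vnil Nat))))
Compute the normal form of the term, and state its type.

normal form:
  \(r : Type0). Nat
the term's type:
  Pi (r : Type0). Type0
observation: the term reaches its normal form after 16 normal-order steps.


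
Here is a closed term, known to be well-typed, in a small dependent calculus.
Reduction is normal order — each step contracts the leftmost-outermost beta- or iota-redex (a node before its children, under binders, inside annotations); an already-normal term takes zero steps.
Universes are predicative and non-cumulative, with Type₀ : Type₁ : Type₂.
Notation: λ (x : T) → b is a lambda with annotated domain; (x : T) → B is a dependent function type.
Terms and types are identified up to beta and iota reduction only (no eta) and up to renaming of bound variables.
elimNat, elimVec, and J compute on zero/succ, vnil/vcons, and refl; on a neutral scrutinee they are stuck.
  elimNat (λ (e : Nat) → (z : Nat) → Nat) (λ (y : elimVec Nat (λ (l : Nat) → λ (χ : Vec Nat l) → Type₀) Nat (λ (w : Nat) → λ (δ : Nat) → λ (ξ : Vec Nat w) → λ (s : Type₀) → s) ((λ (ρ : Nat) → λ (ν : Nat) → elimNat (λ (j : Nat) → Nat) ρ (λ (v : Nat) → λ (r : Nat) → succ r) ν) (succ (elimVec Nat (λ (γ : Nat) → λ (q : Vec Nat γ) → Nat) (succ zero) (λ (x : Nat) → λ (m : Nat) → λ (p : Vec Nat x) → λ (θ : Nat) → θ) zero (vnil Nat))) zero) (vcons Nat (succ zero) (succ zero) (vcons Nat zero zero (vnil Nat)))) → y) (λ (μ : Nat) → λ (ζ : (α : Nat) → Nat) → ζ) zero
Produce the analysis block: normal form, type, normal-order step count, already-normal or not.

normal form:
  λ (e : Nat) → e
type:
  (e : Nat) → Nat
reduction steps (normal order): 12
already normal: no
first contracted redex: an elimNat iota-redex


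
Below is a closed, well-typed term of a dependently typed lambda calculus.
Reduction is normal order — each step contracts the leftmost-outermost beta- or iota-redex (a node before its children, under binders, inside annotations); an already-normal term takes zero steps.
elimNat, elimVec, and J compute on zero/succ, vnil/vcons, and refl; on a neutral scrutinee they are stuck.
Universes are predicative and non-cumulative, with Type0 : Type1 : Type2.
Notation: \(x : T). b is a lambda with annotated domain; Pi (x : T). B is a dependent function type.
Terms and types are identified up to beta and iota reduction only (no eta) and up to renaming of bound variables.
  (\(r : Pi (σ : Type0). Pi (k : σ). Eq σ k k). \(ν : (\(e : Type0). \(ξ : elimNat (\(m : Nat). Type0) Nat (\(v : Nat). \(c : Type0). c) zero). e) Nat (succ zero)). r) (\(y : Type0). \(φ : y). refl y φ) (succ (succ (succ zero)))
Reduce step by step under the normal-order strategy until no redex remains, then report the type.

normal-order reduction sequence:
  (\(r : Pi (σ : Type0). Pi (k : σ). Eq σ k k). \(ν : (\(e : Type0). \(ξ : elimNat (\(m : Nat). Type0) Nat (\(v : Nat). \(c : Type0). c) zero). e) Nat (succ zero)). r) (\(y : Type0). \(φ : y). refl y φ) (succ (succ (succ zero)))
  ~> (\(r : (\(σ : Type0). \(k : elimNat (\(ν : Nat). Type0) Nat (\(e : Nat). \(ξ : Type0). ξ) zero). σ) Nat (succ zero)). \(m : Type0). \(v : m). refl m v) (succ (succ (succ zero)))
  ~> \(r : Type0). \(σ : r). refl r σ
the term's type:
  Pi (r : Type0). Pi (σ : r). Eq r σ σ


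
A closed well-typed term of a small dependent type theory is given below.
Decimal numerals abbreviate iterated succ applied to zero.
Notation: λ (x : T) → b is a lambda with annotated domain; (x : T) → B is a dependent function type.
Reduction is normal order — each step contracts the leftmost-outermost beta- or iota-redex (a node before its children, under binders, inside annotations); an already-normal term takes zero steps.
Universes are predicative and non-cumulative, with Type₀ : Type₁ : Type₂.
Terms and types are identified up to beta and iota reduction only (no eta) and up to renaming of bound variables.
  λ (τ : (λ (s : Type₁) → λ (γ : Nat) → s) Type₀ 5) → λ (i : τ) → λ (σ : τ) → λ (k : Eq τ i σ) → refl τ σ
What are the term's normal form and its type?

reduced normal form:
  λ (τ : Type₀) → λ (s : τ) → λ (γ : τ) → λ (i : Eq τ s γ) → refl τ γ
inferred type:
  (τ : Type₀) → (s : τ) → (γ : τ) → (i : Eq τ s γ) → Eq τ γ γ
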